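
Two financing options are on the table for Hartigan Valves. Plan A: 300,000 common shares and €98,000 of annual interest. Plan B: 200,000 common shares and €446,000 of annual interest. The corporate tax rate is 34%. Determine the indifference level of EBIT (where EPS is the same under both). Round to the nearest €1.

€1,142,000

At indifference, (EBIT − 98,000)(1 − t)/300,000 = (EBIT − 446,000)(1 − t)/200,000.
Cancelling (1 − t) and cross-multiplying: 200,000·(EBIT − 98,000) = 300,000·(EBIT − 446,000).
Solving, EBIT = (446,000·300,000 − 98,000·200,000) / (300,000 − 200,000) = 114,200,000,000 / 100,000 = 1,142,000.00.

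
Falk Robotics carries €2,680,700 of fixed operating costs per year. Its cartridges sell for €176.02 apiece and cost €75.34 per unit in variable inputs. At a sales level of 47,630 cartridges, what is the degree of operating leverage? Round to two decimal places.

Contribution at this volume is 47,630 × €100.68 = €4,795,388.40.
EBIT = €4,795,388.40 − €2,680,700 = €2,114,688.40.
DOL = contribution ÷ EBIT = €4,795,388.40 ÷ €2,114,688.40 = 2.2677.

2.27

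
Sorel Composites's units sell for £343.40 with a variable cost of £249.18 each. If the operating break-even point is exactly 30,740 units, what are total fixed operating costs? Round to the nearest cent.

Unit CM = price − variable cost = £343.40 − £249.18 = £94.22.
Fixed costs = break-even units × CM = 30,740 × £94.22 = £2,896,322.80.

£2,896,322.80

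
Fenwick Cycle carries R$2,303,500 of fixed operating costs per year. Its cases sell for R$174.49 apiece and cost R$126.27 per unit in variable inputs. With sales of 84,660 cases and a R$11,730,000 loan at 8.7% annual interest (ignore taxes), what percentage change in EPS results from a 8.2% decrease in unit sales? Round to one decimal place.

At 84,660 units, contribution = 84,660 × R$48.22 = R$4,082,305.20.
Operating income = contribution − fixed costs = R$4,082,305.20 − R$2,303,500 = R$1,778,805.20.
Interest = R$1,020,510.00, so EBIT − I = R$758,295.20.
DCL = total CM / (EBIT − I) = R$4,082,305.20 / R$758,295.20 = 5.3835.
%ΔEPS = DCL × %ΔSales = 5.3835 × -8.2% = -44.1%.

-44.1%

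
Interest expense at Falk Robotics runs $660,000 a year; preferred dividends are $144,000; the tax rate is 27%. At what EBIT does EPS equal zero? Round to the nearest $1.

Grossing the preferred dividend up to pre-tax terms: $144,000 / (1 − 0.27) = $197,260.27.
EPS = 0 when EBIT covers interest plus the pre-tax preferred burden: $660,000 + $197,260.27 = $857,260.27.

$857,260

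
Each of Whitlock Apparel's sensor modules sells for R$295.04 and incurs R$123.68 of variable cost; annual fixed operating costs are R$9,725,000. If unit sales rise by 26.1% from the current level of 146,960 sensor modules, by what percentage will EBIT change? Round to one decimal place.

+42.5%

At 146,960 units, contribution = 146,960 × R$171.36 = R$25,183,065.60.
EBIT = R$25,183,065.60 − R$9,725,000 = R$15,458,065.60.
So DOL = total CM / EBIT = R$25,183,065.60 / R$15,458,065.60 = 1.6291.
So EBIT moves 1.6291 × (+26.1%) = +42.5%.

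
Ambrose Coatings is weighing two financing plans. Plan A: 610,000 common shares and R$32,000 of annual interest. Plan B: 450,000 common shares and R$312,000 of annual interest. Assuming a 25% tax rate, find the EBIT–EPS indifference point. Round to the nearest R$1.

Set EPS_A = EPS_B: (EBIT − R$32,000)(1 − 0.25) ÷ 610,000 = (EBIT − R$312,000)(1 − 0.25) ÷ 450,000.
The (1 − t) factor cancels: (EBIT − 32,000) × 450,000 = (EBIT − 312,000) × 610,000.
Solving, EBIT = (312,000·610,000 − 32,000·450,000) / (610,000 − 450,000) = 175,920,000,000 / 160,000 = 1,099,500.00.

R$1,099,500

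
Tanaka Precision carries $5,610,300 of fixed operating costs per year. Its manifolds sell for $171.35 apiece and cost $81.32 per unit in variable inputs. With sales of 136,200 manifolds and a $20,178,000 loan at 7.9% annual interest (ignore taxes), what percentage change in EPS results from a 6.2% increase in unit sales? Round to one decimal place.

+15.0%

At 136,200 units, contribution = 136,200 × $90.03 = $12,262,086.00.
EBIT = $12,262,086.00 − $5,610,300 = $6,651,786.00.
Interest = $1,594,062.00, so EBIT − I = $5,057,724.00.
Degree of combined leverage = contribution ÷ (EBIT − I) = $12,262,086.00 ÷ $5,057,724.00 = 2.4244.
EPS therefore changes by 2.4244 × (+6.2%) = +15.0%.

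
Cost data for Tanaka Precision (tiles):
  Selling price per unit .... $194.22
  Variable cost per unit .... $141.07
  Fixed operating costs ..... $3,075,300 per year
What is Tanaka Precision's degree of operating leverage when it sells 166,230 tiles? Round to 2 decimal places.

1.53

At 166,230 units, contribution = 166,230 × $53.15 = $8,835,124.50.
Operating income = contribution − fixed costs = $8,835,124.50 − $3,075,300 = $5,759,824.50.
So DOL = total CM / EBIT = $8,835,124.50 / $5,759,824.50 = 1.5339.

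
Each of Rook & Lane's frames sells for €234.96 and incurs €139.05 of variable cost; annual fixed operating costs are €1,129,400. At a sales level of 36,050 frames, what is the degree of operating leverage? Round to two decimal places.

At 36,050 units, contribution = 36,050 × €95.91 = €3,457,555.50.
Operating income = contribution − fixed costs = €3,457,555.50 − €1,129,400 = €2,328,155.50.
Degree of operating leverage = €3,457,555.50 / €2,328,155.50 = 1.4851.

1.49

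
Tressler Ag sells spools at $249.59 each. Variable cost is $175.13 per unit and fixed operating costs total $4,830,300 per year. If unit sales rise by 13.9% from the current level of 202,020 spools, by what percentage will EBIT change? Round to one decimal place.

+20.5%

Contribution at this volume is 202,020 × $74.46 = $15,042,409.20.
Operating income = contribution − fixed costs = $15,042,409.20 − $4,830,300 = $10,212,109.20.
So DOL = total CM / EBIT = $15,042,409.20 / $10,212,109.20 = 1.4730.
So EBIT moves 1.4730 × (+13.9%) = +20.5%.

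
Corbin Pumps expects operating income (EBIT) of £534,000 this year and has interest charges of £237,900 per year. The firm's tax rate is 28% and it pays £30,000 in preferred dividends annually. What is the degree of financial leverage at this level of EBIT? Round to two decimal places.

2.10

Interest = £237,900.00.
Pre-tax preferred-dividend burden = £30,000 ÷ (1 − 0.28) = £41,666.67.
DFL = EBIT ÷ [EBIT − I − D_p/(1−t)] = £534,000 ÷ [£534,000 − £237,900.00 − £41,666.67] = £534,000 ÷ £254,433.33 = 2.0988.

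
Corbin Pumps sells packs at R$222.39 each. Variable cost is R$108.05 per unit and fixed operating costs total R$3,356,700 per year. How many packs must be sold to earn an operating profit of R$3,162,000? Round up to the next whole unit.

Contribution margin per unit = R$222.39 − R$108.05 = R$114.34.
Required volume = (fixed costs + target profit) ÷ CM = (R$3,356,700 + R$3,162,000) ÷ R$114.34 = 57,011.54, so 57,012 packs.

57,012 packs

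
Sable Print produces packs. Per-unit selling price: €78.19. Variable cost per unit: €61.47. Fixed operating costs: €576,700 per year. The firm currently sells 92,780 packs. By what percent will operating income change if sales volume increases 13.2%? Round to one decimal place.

+21.0%

Contribution at this volume is 92,780 × €16.72 = €1,551,281.60.
EBIT = €1,551,281.60 − €576,700 = €974,581.60.
DOL = contribution ÷ EBIT = €1,551,281.60 ÷ €974,581.60 = 1.5917.
Operating income changes by 1.5917 × +13.2% = +21.0%.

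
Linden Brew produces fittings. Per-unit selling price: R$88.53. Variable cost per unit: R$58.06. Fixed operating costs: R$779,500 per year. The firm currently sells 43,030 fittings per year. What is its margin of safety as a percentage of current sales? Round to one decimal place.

40.5%

Unit CM = price − variable cost = R$88.53 − R$58.06 = R$30.47. Break-even units = R$779,500 ÷ R$30.47 = 25,582.54; break-even revenue = 25,582.54 × R$88.53 = R$2,264,822.28.
Actual sales revenue = 43,030 × R$88.53 = R$3,809,445.90.
Margin of safety = (R$3,809,445.90 − R$2,264,822.28) ÷ R$3,809,445.90 = 40.5%.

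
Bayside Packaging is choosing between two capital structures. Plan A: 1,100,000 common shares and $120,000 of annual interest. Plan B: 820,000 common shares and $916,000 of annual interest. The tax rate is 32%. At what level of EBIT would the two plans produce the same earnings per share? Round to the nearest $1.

At indifference, (EBIT − 120,000)(1 − t)/1,100,000 = (EBIT − 916,000)(1 − t)/820,000.
Cancelling (1 − t) and cross-multiplying: 820,000·(EBIT − 120,000) = 1,100,000·(EBIT − 916,000).
Solving, EBIT = (916,000·1,100,000 − 120,000·820,000) / (1,100,000 − 820,000) = 909,200,000,000 / 280,000 = 3,247,142.86.

$3,247,143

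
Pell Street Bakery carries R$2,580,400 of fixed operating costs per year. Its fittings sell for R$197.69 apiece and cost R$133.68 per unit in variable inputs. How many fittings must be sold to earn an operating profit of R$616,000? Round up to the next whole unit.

49,936 fittings

Unit CM = price − variable cost = R$197.69 − R$133.68 = R$64.01.
Required volume = (fixed costs + target profit) ÷ CM = (R$2,580,400 + R$616,000) ÷ R$64.01 = 49,935.95, so 49,936 fittings.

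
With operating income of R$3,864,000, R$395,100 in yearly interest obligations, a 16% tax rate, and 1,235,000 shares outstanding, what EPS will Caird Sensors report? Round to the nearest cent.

Interest = R$395,100.00, so EBT = R$3,864,000 − R$395,100.00 = R$3,468,900.00.
After tax at 16%: net income = R$3,468,900.00 × 0.84 = R$2,913,876.00.
Per share: R$2,913,876.00 / 1,235,000 shares = R$2.36.

R$2.36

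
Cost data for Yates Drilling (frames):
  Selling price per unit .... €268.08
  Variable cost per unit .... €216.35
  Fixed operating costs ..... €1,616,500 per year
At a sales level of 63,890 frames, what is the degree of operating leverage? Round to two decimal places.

Contribution at this volume is 63,890 × €51.73 = €3,305,029.70.
Subtracting fixed costs: EBIT = €3,305,029.70 − €1,616,500 = €1,688,529.70.
So DOL = total CM / EBIT = €3,305,029.70 / €1,688,529.70 = 1.9573.

1.96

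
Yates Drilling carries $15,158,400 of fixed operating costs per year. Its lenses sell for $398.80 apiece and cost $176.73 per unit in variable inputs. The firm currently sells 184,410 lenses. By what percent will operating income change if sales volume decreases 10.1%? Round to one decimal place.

At 184,410 units, contribution = 184,410 × $222.07 = $40,951,928.70.
Operating income = contribution − fixed costs = $40,951,928.70 − $15,158,400 = $25,793,528.70.
So DOL = total CM / EBIT = $40,951,928.70 / $25,793,528.70 = 1.5877.
Operating income changes by 1.5877 × -10.1% = -16.0%.

-16.0%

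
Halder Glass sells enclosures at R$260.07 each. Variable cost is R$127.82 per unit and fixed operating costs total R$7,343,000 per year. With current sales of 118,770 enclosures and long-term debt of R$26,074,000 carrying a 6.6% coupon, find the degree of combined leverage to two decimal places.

2.36

Contribution at this volume is 118,770 × R$132.25 = R$15,707,332.50.
Operating income = contribution − fixed costs = R$15,707,332.50 − R$7,343,000 = R$8,364,332.50. Interest = R$1,720,884.00.
DOL = R$15,707,332.50 ÷ R$8,364,332.50 = 1.8779; DFL = R$8,364,332.50 ÷ R$6,643,448.50 = 1.2590.
DCL = DOL × DFL = 1.8779 × 1.2590 = 2.3643.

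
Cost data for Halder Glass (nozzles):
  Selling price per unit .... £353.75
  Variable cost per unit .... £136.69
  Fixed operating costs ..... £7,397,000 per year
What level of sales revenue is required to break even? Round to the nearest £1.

CM per unit = £353.75 − £136.69 = £217.06; CM ratio = £217.06 / £353.75 = 0.6136.
Break-even sales = FC ÷ CM ratio = £7,397,000 × £353.75 / £217.06 = £12,055,140.

£12,055,140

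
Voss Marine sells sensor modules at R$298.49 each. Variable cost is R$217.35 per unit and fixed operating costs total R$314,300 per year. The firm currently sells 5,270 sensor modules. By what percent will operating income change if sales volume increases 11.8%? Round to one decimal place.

Total contribution margin = 5,270 × R$81.14 = R$427,607.80.
Operating income = contribution − fixed costs = R$427,607.80 − R$314,300 = R$113,307.80.
Degree of operating leverage = R$427,607.80 / R$113,307.80 = 3.7739.
%ΔEBIT = DOL × %ΔSales = 3.7739 × +11.8% = +44.5%.

+44.5%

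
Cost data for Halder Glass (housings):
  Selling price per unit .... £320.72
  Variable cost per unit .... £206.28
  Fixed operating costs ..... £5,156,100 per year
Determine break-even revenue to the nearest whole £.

Contribution margin per unit = £320.72 − £206.28 = £114.44, a CM ratio of £114.44 ÷ £320.72 = 0.3568.
Break-even revenue = fixed costs × price ÷ CM = £5,156,100 × £320.72 ÷ £114.44 = £14,450,056.

£14,450,056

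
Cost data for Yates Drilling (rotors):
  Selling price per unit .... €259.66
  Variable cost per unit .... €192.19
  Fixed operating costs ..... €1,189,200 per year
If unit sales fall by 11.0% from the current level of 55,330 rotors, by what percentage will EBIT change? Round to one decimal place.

At 55,330 units, contribution = 55,330 × €67.47 = €3,733,115.10.
Operating income = contribution − fixed costs = €3,733,115.10 − €1,189,200 = €2,543,915.10.
DOL = contribution ÷ EBIT = €3,733,115.10 ÷ €2,543,915.10 = 1.4675.
%ΔEBIT = DOL × %ΔSales = 1.4675 × -11.0% = -16.1%.

-16.1%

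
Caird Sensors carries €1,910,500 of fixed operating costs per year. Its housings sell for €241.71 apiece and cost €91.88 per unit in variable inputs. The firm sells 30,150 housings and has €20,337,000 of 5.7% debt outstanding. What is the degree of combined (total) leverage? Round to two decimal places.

Contribution at this volume is 30,150 × €149.83 = €4,517,374.50.
Operating income = contribution − fixed costs = €4,517,374.50 − €1,910,500 = €2,606,874.50. Interest = €1,159,209.00.
DOL = €4,517,374.50 ÷ €2,606,874.50 = 1.7329; DFL = €2,606,874.50 ÷ €1,447,665.50 = 1.8007.
Combined leverage = 1.7329 × 1.8007 = 3.1204.

3.12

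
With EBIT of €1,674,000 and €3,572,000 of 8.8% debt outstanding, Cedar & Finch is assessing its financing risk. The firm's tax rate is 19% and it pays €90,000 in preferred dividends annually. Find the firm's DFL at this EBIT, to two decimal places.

Interest = €314,336.00.
Pre-tax preferred-dividend burden = €90,000 ÷ (1 − 0.19) = €111,111.11.
DFL = EBIT ÷ [EBIT − I − D_p/(1−t)] = €1,674,000 ÷ [€1,674,000 − €314,336.00 − €111,111.11] = €1,674,000 ÷ €1,248,552.89 = 1.3408.

1.34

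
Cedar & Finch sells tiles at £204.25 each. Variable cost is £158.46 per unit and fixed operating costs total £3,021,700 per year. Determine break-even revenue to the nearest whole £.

£13,478,537

Contribution margin per unit = £204.25 − £158.46 = £45.79, a CM ratio of £45.79 ÷ £204.25 = 0.2242.
Break-even revenue = fixed costs × price ÷ CM = £3,021,700 × £204.25 ÷ £45.79 = £13,478,537.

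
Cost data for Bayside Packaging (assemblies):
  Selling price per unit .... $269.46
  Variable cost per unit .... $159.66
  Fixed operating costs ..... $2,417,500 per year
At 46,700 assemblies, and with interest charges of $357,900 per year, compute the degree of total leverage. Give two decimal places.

At 46,700 units, contribution = 46,700 × $109.80 = $5,127,660.00.
Subtracting fixed costs: EBIT = $5,127,660.00 − $2,417,500 = $2,710,160.00. Interest = $357,900.00.
DOL = $5,127,660.00 ÷ $2,710,160.00 = 1.8920; DFL = $2,710,160.00 ÷ $2,352,260.00 = 1.1522.
Combined leverage = 1.8920 × 1.1522 = 2.1800.

2.18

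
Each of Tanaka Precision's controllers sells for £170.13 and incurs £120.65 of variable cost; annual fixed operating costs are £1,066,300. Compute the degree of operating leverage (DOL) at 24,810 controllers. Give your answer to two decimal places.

Contribution at this volume is 24,810 × £49.48 = £1,227,598.80.
EBIT = £1,227,598.80 − £1,066,300 = £161,298.80.
So DOL = total CM / EBIT = £1,227,598.80 / £161,298.80 = 7.6107.

7.61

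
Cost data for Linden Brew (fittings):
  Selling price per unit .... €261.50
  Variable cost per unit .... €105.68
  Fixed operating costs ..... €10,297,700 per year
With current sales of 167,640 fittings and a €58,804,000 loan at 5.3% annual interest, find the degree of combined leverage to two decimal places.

2.06

Total contribution margin = 167,640 × €155.82 = €26,121,664.80.
Operating income = contribution − fixed costs = €26,121,664.80 − €10,297,700 = €15,823,964.80. Interest = €3,116,612.00.
DOL = €26,121,664.80 ÷ €15,823,964.80 = 1.6508; DFL = €15,823,964.80 ÷ €12,707,352.80 = 1.2453.
Combined leverage = 1.6508 × 1.2453 = 2.0557.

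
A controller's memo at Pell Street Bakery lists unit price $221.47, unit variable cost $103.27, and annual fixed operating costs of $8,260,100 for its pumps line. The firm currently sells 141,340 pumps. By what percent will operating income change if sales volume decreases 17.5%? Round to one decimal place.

-34.6%

Total contribution margin = 141,340 × $118.20 = $16,706,388.00.
Operating income = contribution − fixed costs = $16,706,388.00 − $8,260,100 = $8,446,288.00.
So DOL = total CM / EBIT = $16,706,388.00 / $8,446,288.00 = 1.9780.
%ΔEBIT = DOL × %ΔSales = 1.9780 × -17.5% = -34.6%.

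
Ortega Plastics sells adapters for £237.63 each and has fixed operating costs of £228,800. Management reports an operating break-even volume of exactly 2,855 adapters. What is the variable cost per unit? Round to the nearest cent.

Contribution per unit must be FC / Q = £228,800 / 2,855 = £80.1401.
Variable cost per unit = £237.63 − £80.1401 = £157.49.

£157.49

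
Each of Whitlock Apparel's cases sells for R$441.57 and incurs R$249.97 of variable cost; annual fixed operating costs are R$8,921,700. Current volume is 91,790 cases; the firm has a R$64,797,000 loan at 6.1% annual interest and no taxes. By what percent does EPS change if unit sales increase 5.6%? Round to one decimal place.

At 91,790 units, contribution = 91,790 × R$191.60 = R$17,586,964.00.
EBIT = R$17,586,964.00 − R$8,921,700 = R$8,665,264.00.
After interest of R$3,952,617.00, pre-tax earnings = R$4,712,647.00.
Degree of combined leverage = contribution ÷ (EBIT − I) = R$17,586,964.00 ÷ R$4,712,647.00 = 3.7319.
%ΔEPS = DCL × %ΔSales = 3.7319 × +5.6% = +20.9%.

+20.9%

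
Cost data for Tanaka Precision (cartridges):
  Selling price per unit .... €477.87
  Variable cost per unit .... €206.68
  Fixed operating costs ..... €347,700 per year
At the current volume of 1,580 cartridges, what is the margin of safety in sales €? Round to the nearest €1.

Unit CM = price − variable cost = €477.87 − €206.68 = €271.19. Break-even units = €347,700 ÷ €271.19 = 1,282.13; break-even revenue = 1,282.13 × €477.87 = €612,689.99.
Current sales = 1,580 × €477.87 = €755,034.60.
Margin of safety = €755,034.60 − €612,689.99 = €142,345.

€142,345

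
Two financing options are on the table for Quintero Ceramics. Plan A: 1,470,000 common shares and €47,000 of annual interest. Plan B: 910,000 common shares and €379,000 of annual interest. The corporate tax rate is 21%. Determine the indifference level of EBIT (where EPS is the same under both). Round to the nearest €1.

At indifference, (EBIT − 47,000)(1 − t)/1,470,000 = (EBIT − 379,000)(1 − t)/910,000.
The (1 − t) factor cancels: (EBIT − 47,000) × 910,000 = (EBIT − 379,000) × 1,470,000.
Solving, EBIT = (379,000·1,470,000 − 47,000·910,000) / (1,470,000 − 910,000) = 514,360,000,000 / 560,000 = 918,500.00.

€918,500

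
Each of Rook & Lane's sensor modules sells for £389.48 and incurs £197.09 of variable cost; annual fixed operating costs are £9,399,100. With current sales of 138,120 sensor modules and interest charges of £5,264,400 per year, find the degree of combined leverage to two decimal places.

2.23

Total contribution margin = 138,120 × £192.39 = £26,572,906.80.
EBIT = £26,572,906.80 − £9,399,100 = £17,173,806.80. Interest = £5,264,400.00.
DOL = £26,572,906.80 ÷ £17,173,806.80 = 1.5473; DFL = £17,173,806.80 ÷ £11,909,406.80 = 1.4420.
DCL = DOL × DFL = 1.5473 × 1.4420 = 2.2312.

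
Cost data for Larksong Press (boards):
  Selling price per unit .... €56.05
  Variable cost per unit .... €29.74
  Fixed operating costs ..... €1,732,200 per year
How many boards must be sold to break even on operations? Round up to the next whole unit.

65,839 boards

Unit CM = price − variable cost = €56.05 − €29.74 = €26.31.
Units to break even: €1,732,200 ÷ €26.31 = 65,838.08, rounded up to 65,839.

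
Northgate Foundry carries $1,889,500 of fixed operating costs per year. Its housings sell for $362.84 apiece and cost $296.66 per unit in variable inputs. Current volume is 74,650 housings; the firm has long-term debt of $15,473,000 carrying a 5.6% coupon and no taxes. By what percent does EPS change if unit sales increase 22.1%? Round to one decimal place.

Contribution at this volume is 74,650 × $66.18 = $4,940,337.00.
Subtracting fixed costs: EBIT = $4,940,337.00 − $1,889,500 = $3,050,837.00.
After interest of $866,488.00, pre-tax earnings = $2,184,349.00.
DCL = total CM / (EBIT − I) = $4,940,337.00 / $2,184,349.00 = 2.2617.
%ΔEPS = DCL × %ΔSales = 2.2617 × +22.1% = +50.0%.

+50.0%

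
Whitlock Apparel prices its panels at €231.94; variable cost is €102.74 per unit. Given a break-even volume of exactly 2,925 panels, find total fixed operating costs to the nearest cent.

€377,910.00

Each unit contributes €231.94 − €102.74 = €129.20.
Since BE = FC / CM, FC = 2,925 × €129.20 = €377,910.00.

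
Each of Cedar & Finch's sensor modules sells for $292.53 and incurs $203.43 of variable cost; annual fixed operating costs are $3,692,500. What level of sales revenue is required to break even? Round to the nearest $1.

$12,123,087

Contribution margin per unit = $292.53 − $203.43 = $89.10, a CM ratio of $89.10 ÷ $292.53 = 0.3046.
Break-even sales = FC ÷ CM ratio = $3,692,500 × $292.53 / $89.10 = $12,123,087.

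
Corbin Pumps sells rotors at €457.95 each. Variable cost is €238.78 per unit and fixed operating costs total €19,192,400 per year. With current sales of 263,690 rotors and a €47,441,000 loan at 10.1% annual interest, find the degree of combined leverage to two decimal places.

Total contribution margin = 263,690 × €219.17 = €57,792,937.30.
EBIT = €57,792,937.30 − €19,192,400 = €38,600,537.30. Interest = €4,791,541.00, so EBIT − I = €33,808,996.30.
DCL = contribution ÷ (EBIT − I) = €57,792,937.30 ÷ €33,808,996.30 = 1.7094.

1.71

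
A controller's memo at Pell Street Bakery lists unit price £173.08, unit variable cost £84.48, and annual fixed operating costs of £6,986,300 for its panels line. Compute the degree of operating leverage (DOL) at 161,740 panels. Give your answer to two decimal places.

1.95

At 161,740 units, contribution = 161,740 × £88.60 = £14,330,164.00.
EBIT = £14,330,164.00 − £6,986,300 = £7,343,864.00.
DOL = contribution ÷ EBIT = £14,330,164.00 ÷ £7,343,864.00 = 1.9513.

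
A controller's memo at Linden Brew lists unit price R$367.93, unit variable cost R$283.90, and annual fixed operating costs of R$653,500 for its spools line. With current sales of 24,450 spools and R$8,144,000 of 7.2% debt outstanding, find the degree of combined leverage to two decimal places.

2.52

Contribution at this volume is 24,450 × R$84.03 = R$2,054,533.50.
EBIT = R$2,054,533.50 − R$653,500 = R$1,401,033.50. Interest = R$586,368.00, so EBIT − I = R$814,665.50.
Degree of total leverage = total CM / (EBIT − interest) = R$2,054,533.50 / R$814,665.50 = 2.5219.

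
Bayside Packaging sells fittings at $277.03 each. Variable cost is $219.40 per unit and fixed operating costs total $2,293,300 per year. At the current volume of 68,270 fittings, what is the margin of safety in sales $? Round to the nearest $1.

Each unit contributes $277.03 − $219.40 = $57.63. Break-even units = $2,293,300 ÷ $57.63 = 39,793.51; break-even revenue = 39,793.51 × $277.03 = $11,023,996.17.
Actual sales revenue = 68,270 × $277.03 = $18,912,838.10.
Margin of safety = $18,912,838.10 − $11,023,996.17 = $7,888,842.

$7,888,842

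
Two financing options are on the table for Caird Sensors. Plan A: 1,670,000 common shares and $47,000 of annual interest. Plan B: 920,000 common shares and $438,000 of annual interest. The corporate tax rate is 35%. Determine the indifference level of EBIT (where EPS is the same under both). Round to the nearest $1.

$917,627

Set EPS_A = EPS_B: (EBIT − $47,000)(1 − 0.35) ÷ 1,670,000 = (EBIT − $438,000)(1 − 0.35) ÷ 920,000.
The (1 − t) factor cancels: (EBIT − 47,000) × 920,000 = (EBIT − 438,000) × 1,670,000.
Solving, EBIT = (438,000·1,670,000 − 47,000·920,000) / (1,670,000 − 920,000) = 688,220,000,000 / 750,000 = 917,626.67.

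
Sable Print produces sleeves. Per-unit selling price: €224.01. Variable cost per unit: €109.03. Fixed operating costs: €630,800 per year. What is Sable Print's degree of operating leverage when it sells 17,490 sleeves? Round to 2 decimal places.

At 17,490 units, contribution = 17,490 × €114.98 = €2,011,000.20.
EBIT = €2,011,000.20 − €630,800 = €1,380,200.20.
DOL = contribution ÷ EBIT = €2,011,000.20 ÷ €1,380,200.20 = 1.4570.

1.46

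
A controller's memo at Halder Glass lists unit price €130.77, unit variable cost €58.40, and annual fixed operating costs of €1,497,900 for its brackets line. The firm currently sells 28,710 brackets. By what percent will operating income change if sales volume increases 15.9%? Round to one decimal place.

+57.0%

At 28,710 units, contribution = 28,710 × €72.37 = €2,077,742.70.
Subtracting fixed costs: EBIT = €2,077,742.70 − €1,497,900 = €579,842.70.
So DOL = total CM / EBIT = €2,077,742.70 / €579,842.70 = 3.5833.
So EBIT moves 3.5833 × (+15.9%) = +57.0%.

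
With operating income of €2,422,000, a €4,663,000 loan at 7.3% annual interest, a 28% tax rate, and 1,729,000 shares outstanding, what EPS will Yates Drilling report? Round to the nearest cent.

€0.87

Interest = €340,399.00, so EBT = €2,422,000 − €340,399.00 = €2,081,601.00.
After tax at 28%: net income = €2,081,601.00 × 0.72 = €1,498,752.72.
EPS = €1,498,752.72 ÷ 1,729,000 = €0.87.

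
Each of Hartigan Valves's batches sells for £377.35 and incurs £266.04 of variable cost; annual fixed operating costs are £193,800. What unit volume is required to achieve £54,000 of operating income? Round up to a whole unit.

Each unit contributes £377.35 − £266.04 = £111.31.
Required volume = (fixed costs + target profit) ÷ CM = (£193,800 + £54,000) ÷ £111.31 = 2,226.22, so 2,227 batches.

2,227 batches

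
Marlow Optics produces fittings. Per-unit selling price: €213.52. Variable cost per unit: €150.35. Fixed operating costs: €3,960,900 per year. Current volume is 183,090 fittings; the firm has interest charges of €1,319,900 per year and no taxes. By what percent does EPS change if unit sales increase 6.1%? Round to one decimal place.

Contribution at this volume is 183,090 × €63.17 = €11,565,795.30.
Operating income = contribution − fixed costs = €11,565,795.30 − €3,960,900 = €7,604,895.30.
Interest = €1,319,900.00, so EBIT − I = €6,284,995.30.
DCL = total CM / (EBIT − I) = €11,565,795.30 / €6,284,995.30 = 1.8402.
EPS therefore changes by 1.8402 × (+6.1%) = +11.2%.

+11.2%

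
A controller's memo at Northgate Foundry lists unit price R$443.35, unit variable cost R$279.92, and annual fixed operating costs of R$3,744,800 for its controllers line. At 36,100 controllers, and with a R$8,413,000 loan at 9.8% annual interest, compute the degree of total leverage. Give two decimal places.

4.43

Total contribution margin = 36,100 × R$163.43 = R$5,899,823.00.
Subtracting fixed costs: EBIT = R$5,899,823.00 − R$3,744,800 = R$2,155,023.00. Interest = R$824,474.00.
DOL = R$5,899,823.00 ÷ R$2,155,023.00 = 2.7377; DFL = R$2,155,023.00 ÷ R$1,330,549.00 = 1.6196.
DCL = DOL × DFL = 2.7377 × 1.6196 = 4.4340.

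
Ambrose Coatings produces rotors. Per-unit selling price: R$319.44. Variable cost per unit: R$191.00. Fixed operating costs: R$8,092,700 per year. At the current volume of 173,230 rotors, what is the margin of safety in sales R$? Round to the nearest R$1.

R$35,209,434

Contribution margin per unit = R$319.44 − R$191.00 = R$128.44. Break-even units = R$8,092,700 ÷ R$128.44 = 63,007.63; break-even revenue = 63,007.63 × R$319.44 = R$20,127,157.33.
Current sales = 173,230 × R$319.44 = R$55,336,591.20.
Margin of safety = R$55,336,591.20 − R$20,127,157.33 = R$35,209,434.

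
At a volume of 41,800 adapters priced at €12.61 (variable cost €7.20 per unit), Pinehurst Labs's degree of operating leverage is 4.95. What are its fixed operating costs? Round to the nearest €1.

At 41,800 units, contribution = 41,800 × €5.41 = €226,138.00.
DOL = contribution / EBIT, so EBIT = €226,138.00 / 4.95 = €45,684.44.
Fixed costs = CM − EBIT = €226,138.00 − €45,684.44 = €180,454.

€180,454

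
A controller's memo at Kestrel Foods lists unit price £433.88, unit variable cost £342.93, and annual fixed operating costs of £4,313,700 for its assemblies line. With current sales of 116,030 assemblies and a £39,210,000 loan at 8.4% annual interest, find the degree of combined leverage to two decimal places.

3.58

Contribution at this volume is 116,030 × £90.95 = £10,552,928.50.
EBIT = £10,552,928.50 − £4,313,700 = £6,239,228.50. Interest = £3,293,640.00, so EBIT − I = £2,945,588.50.
Degree of total leverage = total CM / (EBIT − interest) = £10,552,928.50 / £2,945,588.50 = 3.5826.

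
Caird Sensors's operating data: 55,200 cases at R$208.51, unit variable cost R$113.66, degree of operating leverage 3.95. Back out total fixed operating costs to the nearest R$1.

Total contribution margin = 55,200 × R$94.85 = R$5,235,720.00.
DOL = contribution / EBIT, so EBIT = R$5,235,720.00 / 3.95 = R$1,325,498.73.
And FC = contribution − EBIT = R$5,235,720.00 − R$1,325,498.73 = R$3,910,221.

R$3,910,221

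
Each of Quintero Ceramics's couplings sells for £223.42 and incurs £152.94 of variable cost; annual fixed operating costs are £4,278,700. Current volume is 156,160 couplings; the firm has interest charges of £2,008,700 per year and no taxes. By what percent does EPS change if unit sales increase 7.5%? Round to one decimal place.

Contribution at this volume is 156,160 × £70.48 = £11,006,156.80.
Subtracting fixed costs: EBIT = £11,006,156.80 − £4,278,700 = £6,727,456.80.
After interest of £2,008,700.00, pre-tax earnings = £4,718,756.80.
DCL = total CM / (EBIT − I) = £11,006,156.80 / £4,718,756.80 = 2.3324.
EPS therefore changes by 2.3324 × (+7.5%) = +17.5%.

+17.5%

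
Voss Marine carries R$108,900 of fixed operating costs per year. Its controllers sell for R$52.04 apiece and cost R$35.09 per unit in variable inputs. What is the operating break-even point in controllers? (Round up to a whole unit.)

6,425 controllers

Each unit contributes R$52.04 − R$35.09 = R$16.95.
Break-even Q = R$108,900 / R$16.95 = 6,424.78 → 6,425 controllers.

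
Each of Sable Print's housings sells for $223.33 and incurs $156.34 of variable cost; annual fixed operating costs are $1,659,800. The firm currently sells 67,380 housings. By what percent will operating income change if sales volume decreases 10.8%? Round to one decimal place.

At 67,380 units, contribution = 67,380 × $66.99 = $4,513,786.20.
Subtracting fixed costs: EBIT = $4,513,786.20 − $1,659,800 = $2,853,986.20.
Degree of operating leverage = $4,513,786.20 / $2,853,986.20 = 1.5816.
Operating income changes by 1.5816 × -10.8% = -17.1%.

-17.1%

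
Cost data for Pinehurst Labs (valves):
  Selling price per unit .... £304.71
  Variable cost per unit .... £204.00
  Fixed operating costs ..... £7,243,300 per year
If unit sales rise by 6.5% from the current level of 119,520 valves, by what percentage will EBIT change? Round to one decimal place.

At 119,520 units, contribution = 119,520 × £100.71 = £12,036,859.20.
EBIT = £12,036,859.20 − £7,243,300 = £4,793,559.20.
Degree of operating leverage = £12,036,859.20 / £4,793,559.20 = 2.5110.
So EBIT moves 2.5110 × (+6.5%) = +16.3%.

+16.3%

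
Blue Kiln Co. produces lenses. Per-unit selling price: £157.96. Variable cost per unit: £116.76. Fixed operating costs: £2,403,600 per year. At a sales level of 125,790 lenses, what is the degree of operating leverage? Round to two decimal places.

At 125,790 units, contribution = 125,790 × £41.20 = £5,182,548.00.
Subtracting fixed costs: EBIT = £5,182,548.00 − £2,403,600 = £2,778,948.00.
DOL = contribution ÷ EBIT = £5,182,548.00 ÷ £2,778,948.00 = 1.8649.

1.86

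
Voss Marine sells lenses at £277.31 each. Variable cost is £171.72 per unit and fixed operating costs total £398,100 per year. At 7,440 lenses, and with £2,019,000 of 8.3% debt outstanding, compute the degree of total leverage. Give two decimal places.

3.57

Contribution at this volume is 7,440 × £105.59 = £785,589.60.
Subtracting fixed costs: EBIT = £785,589.60 − £398,100 = £387,489.60. Interest = £167,577.00, so EBIT − I = £219,912.60.
DCL = contribution ÷ (EBIT − I) = £785,589.60 ÷ £219,912.60 = 3.5723.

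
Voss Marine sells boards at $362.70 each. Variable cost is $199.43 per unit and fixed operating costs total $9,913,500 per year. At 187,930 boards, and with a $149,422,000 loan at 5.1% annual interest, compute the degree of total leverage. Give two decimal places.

2.33

At 187,930 units, contribution = 187,930 × $163.27 = $30,683,331.10.
Operating income = contribution − fixed costs = $30,683,331.10 − $9,913,500 = $20,769,831.10. Interest = $7,620,522.00.
DOL = $30,683,331.10 ÷ $20,769,831.10 = 1.4773; DFL = $20,769,831.10 ÷ $13,149,309.10 = 1.5795.
Combined leverage = 1.4773 × 1.5795 = 2.3334.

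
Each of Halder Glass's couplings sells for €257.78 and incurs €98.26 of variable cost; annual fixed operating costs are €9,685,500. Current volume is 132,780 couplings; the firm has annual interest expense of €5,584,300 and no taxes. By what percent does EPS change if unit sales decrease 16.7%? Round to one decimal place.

-59.8%

Contribution at this volume is 132,780 × €159.52 = €21,181,065.60.
EBIT = €21,181,065.60 − €9,685,500 = €11,495,565.60.
After interest of €5,584,300.00, pre-tax earnings = €5,911,265.60.
DCL = total CM / (EBIT − I) = €21,181,065.60 / €5,911,265.60 = 3.5832.
%ΔEPS = DCL × %ΔSales = 3.5832 × -16.7% = -59.8%.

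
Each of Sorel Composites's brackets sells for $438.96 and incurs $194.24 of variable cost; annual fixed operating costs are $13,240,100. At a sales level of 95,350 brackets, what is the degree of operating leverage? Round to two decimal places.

2.31

At 95,350 units, contribution = 95,350 × $244.72 = $23,334,052.00.
EBIT = $23,334,052.00 − $13,240,100 = $10,093,952.00.
DOL = contribution ÷ EBIT = $23,334,052.00 ÷ $10,093,952.00 = 2.3117.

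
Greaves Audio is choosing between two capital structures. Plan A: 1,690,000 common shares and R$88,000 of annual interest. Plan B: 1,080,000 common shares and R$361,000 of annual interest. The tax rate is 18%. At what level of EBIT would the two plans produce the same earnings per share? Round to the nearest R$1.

Set EPS_A = EPS_B: (EBIT − R$88,000)(1 − 0.18) ÷ 1,690,000 = (EBIT − R$361,000)(1 − 0.18) ÷ 1,080,000.
The (1 − t) factor cancels: (EBIT − 88,000) × 1,080,000 = (EBIT − 361,000) × 1,690,000.
EBIT × (1,690,000 − 1,080,000) = 361,000 × 1,690,000 − 88,000 × 1,080,000 = 515,050,000,000, so EBIT = 515,050,000,000 ÷ 610,000 = 844,344.26.

R$844,344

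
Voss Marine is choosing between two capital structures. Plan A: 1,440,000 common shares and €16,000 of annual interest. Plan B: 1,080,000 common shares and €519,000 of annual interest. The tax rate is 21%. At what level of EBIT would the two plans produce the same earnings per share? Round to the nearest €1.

€2,028,000

At indifference, (EBIT − 16,000)(1 − t)/1,440,000 = (EBIT − 519,000)(1 − t)/1,080,000.
The (1 − t) factor cancels: (EBIT − 16,000) × 1,080,000 = (EBIT − 519,000) × 1,440,000.
Solving, EBIT = (519,000·1,440,000 − 16,000·1,080,000) / (1,440,000 − 1,080,000) = 730,080,000,000 / 360,000 = 2,028,000.00.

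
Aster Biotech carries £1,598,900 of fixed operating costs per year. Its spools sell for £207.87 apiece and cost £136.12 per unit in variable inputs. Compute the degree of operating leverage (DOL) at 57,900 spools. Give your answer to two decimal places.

At 57,900 units, contribution = 57,900 × £71.75 = £4,154,325.00.
Operating income = contribution − fixed costs = £4,154,325.00 − £1,598,900 = £2,555,425.00.
Degree of operating leverage = £4,154,325.00 / £2,555,425.00 = 1.6257.

1.63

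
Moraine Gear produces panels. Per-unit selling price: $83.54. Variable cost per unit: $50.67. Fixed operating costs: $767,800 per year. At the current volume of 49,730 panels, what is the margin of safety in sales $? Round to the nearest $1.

Unit CM = price − variable cost = $83.54 − $50.67 = $32.87. Break-even units = $767,800 ÷ $32.87 = 23,358.69; break-even revenue = 23,358.69 × $83.54 = $1,951,384.61.
Actual sales revenue = 49,730 × $83.54 = $4,154,444.20.
Margin of safety = $4,154,444.20 − $1,951,384.61 = $2,203,060.

$2,203,060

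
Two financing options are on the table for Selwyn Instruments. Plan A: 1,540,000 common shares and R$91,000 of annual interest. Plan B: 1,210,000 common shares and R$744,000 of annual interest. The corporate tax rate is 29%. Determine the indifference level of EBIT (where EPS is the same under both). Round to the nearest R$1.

R$3,138,333

Set EPS_A = EPS_B: (EBIT − R$91,000)(1 − 0.29) ÷ 1,540,000 = (EBIT − R$744,000)(1 − 0.29) ÷ 1,210,000.
The (1 − t) factor cancels: (EBIT − 91,000) × 1,210,000 = (EBIT − 744,000) × 1,540,000.
EBIT × (1,540,000 − 1,210,000) = 744,000 × 1,540,000 − 91,000 × 1,210,000 = 1,035,650,000,000, so EBIT = 1,035,650,000,000 ÷ 330,000 = 3,138,333.33.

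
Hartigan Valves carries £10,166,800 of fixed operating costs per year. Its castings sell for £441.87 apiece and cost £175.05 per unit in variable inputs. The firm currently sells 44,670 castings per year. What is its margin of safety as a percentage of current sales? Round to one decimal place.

Each unit contributes £441.87 − £175.05 = £266.82. Break-even units = £10,166,800 ÷ £266.82 = 38,103.59; break-even revenue = 38,103.59 × £441.87 = £16,836,833.51.
Current sales = 44,670 × £441.87 = £19,738,332.90.
Margin of safety = (£19,738,332.90 − £16,836,833.51) ÷ £19,738,332.90 = 14.7%.

14.7%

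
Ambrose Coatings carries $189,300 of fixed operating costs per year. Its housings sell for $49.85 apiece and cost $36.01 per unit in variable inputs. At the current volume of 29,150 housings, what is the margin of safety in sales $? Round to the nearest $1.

$771,292

Unit CM = price − variable cost = $49.85 − $36.01 = $13.84. Break-even units = $189,300 ÷ $13.84 = 13,677.75; break-even revenue = 13,677.75 × $49.85 = $681,835.62.
Current sales = 29,150 × $49.85 = $1,453,127.50.
Margin of safety = $1,453,127.50 − $681,835.62 = $771,292.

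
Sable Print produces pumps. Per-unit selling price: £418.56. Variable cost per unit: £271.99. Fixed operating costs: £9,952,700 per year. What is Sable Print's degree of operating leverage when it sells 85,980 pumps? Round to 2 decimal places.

At 85,980 units, contribution = 85,980 × £146.57 = £12,602,088.60.
Subtracting fixed costs: EBIT = £12,602,088.60 − £9,952,700 = £2,649,388.60.
So DOL = total CM / EBIT = £12,602,088.60 / £2,649,388.60 = 4.7566.

4.76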